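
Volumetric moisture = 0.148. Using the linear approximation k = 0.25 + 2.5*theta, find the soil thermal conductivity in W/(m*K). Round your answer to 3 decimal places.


Step 1: k = 0.25 + 2.5 * theta
Step 2: k = 0.25 + 2.5 * 0.148
Step 3: k = 0.25 + 0.37
Step 4: k = 0.62 W/(m*K)

0.62


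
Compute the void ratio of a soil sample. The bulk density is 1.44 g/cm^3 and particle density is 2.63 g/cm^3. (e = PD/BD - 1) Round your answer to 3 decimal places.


Step 1: e = PD / BD - 1
Step 2: e = 2.63 / 1.44 - 1
Step 3: e = 1.82639 - 1
Step 4: e = 0.826

0.826


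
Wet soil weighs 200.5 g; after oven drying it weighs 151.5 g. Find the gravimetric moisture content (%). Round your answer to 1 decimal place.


Step 1: Water mass = wet - dry = 200.5 - 151.5 = 49.0 g
Step 2: w = 100 * water mass / dry mass
Step 3: w = 100 * 49.0 / 151.5 = 32.3%

32.3


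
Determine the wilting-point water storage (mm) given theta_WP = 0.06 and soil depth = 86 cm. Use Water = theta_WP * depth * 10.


Step 1: Water (mm) = theta_WP * depth * 10
Step 2: Water = 0.06 * 86 * 10
Step 3: Water = 51.6 mm

51.6


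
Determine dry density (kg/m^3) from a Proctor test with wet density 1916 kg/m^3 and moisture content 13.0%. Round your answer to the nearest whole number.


Step 1: Dry density = wet density / (1 + w/100)
Step 2: Dry density = 1916 / (1 + 13.0/100)
Step 3: Dry density = 1916 / 1.13
Step 4: Dry density = 1696 kg/m^3

1696


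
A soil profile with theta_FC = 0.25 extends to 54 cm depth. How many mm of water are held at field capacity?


Step 1: Water (mm) = theta_FC * depth (cm) * 10
Step 2: Water = 0.25 * 54 * 10
Step 3: Water = 135.0 mm

135.0


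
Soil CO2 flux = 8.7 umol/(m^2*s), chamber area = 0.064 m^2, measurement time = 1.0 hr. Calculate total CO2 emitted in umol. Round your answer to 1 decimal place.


Step 1: Convert time to seconds: 1.0 hr * 3600 = 3600.0 s
Step 2: Total = flux * area * time_s
Step 3: Total = 8.7 * 0.064 * 3600.0
Step 4: Total = 2004.5 umol

2004.5


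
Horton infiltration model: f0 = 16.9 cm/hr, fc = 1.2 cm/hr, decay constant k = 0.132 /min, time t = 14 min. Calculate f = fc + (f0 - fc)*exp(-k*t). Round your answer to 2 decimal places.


Step 1: f = fc + (f0 - fc) * exp(-k * t)
Step 2: exp(-0.132 * 14) = 0.157552
Step 3: f = 1.2 + (16.9 - 1.2) * 0.157552
Step 4: f = 1.2 + 15.7 * 0.157552
Step 5: f = 3.67 cm/hr

3.67


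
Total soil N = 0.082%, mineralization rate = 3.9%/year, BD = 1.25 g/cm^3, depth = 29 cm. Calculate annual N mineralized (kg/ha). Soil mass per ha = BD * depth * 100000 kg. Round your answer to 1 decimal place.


Step 1: Soil mass per ha = BD * depth * 100000 = 1.25 * 29 * 100000 = 3625000 kg
Step 2: Total N pool = soil mass * N%/100 = 3625000 * 0.082/100 = 2972.5 kg/ha
Step 3: N mineralized = N pool * rate%/100 = 2972.5 * 3.9/100 = 115.9 kg/ha/yr

115.9


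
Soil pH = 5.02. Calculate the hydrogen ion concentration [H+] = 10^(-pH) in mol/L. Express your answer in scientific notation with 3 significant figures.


Step 1: [H+] = 10^(-pH)
Step 2: [H+] = 10^(-5.02)
Step 3: [H+] = 9.55e-06 mol/L

9.55e-06


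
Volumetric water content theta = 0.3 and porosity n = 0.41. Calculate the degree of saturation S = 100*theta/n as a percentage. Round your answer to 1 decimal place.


Step 1: S = 100 * theta_v / n
Step 2: S = 100 * 0.3 / 0.41
Step 3: S = 73.2%

73.2


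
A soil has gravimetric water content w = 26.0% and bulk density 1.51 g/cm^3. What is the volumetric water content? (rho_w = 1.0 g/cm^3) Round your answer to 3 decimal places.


Step 1: theta = (w / 100) * BD / rho_w
Step 2: theta = (26.0 / 100) * 1.51 / 1.0
Step 3: theta = 0.26 * 1.51
Step 4: theta = 0.393

0.393


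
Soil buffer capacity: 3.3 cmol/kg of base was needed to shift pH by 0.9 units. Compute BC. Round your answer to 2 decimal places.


Step 1: BC = change in base / change in pH
Step 2: BC = 3.3 / 0.9
Step 3: BC = 3.67 cmol/(kg*pH unit)

3.67


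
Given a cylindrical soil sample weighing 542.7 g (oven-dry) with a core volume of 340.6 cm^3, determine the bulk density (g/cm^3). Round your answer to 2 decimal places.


Step 1: Identify the formula: BD = dry mass / volume
Step 2: Substitute values: BD = 542.7 / 340.6
Step 3: BD = 1.59 g/cm^3

1.59


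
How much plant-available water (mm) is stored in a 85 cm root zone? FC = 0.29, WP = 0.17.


Step 1: Available water = (FC - WP) * depth * 10
Step 2: AW = (0.29 - 0.17) * 85 * 10
Step 3: AW = 0.12 * 85 * 10
Step 4: AW = 102.0 mm

102.0


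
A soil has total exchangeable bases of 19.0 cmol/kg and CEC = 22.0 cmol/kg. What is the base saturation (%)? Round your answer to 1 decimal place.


Step 1: BS = 100 * (sum of bases) / CEC
Step 2: BS = 100 * 19.0 / 22.0
Step 3: BS = 86.4%

86.4


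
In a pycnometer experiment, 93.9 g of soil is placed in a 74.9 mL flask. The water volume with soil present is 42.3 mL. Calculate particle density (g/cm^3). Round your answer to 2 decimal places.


Step 1: Volume of solids = flask volume - water volume with soil
Step 2: V_solids = 74.9 - 42.3 = 32.6 mL
Step 3: Particle density = mass / V_solids = 93.9 / 32.6 = 2.88 g/cm^3

2.88


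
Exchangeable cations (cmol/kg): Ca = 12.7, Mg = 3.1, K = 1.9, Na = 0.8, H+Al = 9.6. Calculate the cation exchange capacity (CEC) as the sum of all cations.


Step 1: CEC = Ca + Mg + K + Na + (H+Al)
Step 2: CEC = 12.7 + 3.1 + 1.9 + 0.8 + 9.6
Step 3: CEC = 28.1 cmol/kg

28.1


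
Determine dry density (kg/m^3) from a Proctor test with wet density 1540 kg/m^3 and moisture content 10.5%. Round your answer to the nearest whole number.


Step 1: Dry density = wet density / (1 + w/100)
Step 2: Dry density = 1540 / (1 + 10.5/100)
Step 3: Dry density = 1540 / 1.105
Step 4: Dry density = 1394 kg/m^3

1394


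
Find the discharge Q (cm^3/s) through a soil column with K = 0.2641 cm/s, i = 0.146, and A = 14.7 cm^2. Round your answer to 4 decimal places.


Step 1: Apply Darcy's law: Q = K * i * A
Step 2: Q = 0.2641 * 0.146 * 14.7
Step 3: Q = 0.5668 cm^3/s

0.5668


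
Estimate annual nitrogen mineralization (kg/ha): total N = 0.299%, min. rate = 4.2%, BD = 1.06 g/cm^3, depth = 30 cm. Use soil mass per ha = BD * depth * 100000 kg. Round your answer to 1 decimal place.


Step 1: Soil mass per ha = BD * depth * 100000 = 1.06 * 30 * 100000 = 3180000 kg
Step 2: Total N pool = soil mass * N%/100 = 3180000 * 0.299/100 = 9508.2 kg/ha
Step 3: N mineralized = N pool * rate%/100 = 9508.2 * 4.2/100 = 399.3 kg/ha/yr

399.3


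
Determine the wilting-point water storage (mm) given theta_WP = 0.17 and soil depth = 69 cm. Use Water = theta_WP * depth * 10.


Step 1: Water (mm) = theta_WP * depth * 10
Step 2: Water = 0.17 * 69 * 10
Step 3: Water = 117.3 mm

117.3


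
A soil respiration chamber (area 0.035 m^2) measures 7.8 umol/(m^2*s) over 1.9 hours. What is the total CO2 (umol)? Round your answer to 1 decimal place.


Step 1: Convert time to seconds: 1.9 hr * 3600 = 6840.0 s
Step 2: Total = flux * area * time_s
Step 3: Total = 7.8 * 0.035 * 6840.0
Step 4: Total = 1867.3 umol

1867.3


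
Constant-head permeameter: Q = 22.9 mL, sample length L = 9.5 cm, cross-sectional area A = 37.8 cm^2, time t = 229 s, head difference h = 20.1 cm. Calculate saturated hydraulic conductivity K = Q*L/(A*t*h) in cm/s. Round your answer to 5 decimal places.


Step 1: K = Q * L / (A * t * h)
Step 2: Numerator = 22.9 * 9.5 = 217.55
Step 3: Denominator = 37.8 * 229 * 20.1 = 173989.62
Step 4: K = 217.55 / 173989.62 = 0.00125 cm/s

0.00125


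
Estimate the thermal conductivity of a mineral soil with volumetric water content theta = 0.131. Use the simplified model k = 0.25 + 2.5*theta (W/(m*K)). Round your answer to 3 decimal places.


Step 1: k = 0.25 + 2.5 * theta
Step 2: k = 0.25 + 2.5 * 0.131
Step 3: k = 0.25 + 0.328
Step 4: k = 0.578 W/(m*K)

0.578


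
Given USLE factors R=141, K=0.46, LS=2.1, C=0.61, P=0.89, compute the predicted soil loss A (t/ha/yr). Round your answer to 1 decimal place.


Step 1: A = R * K * LS * C * P
Step 2: R * K = 141 * 0.46 = 64.86
Step 3: (R*K) * LS = 64.86 * 2.1 = 136.206
Step 4: * C * P = 136.206 * 0.61 * 0.89 = 73.9
Step 5: A = 73.9 t/(ha*yr)

73.9


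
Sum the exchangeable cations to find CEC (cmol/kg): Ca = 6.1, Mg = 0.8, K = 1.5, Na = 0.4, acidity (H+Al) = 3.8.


Step 1: CEC = Ca + Mg + K + Na + (H+Al)
Step 2: CEC = 6.1 + 0.8 + 1.5 + 0.4 + 3.8
Step 3: CEC = 12.6 cmol/kg

12.6


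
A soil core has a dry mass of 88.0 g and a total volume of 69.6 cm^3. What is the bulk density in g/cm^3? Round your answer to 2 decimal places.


Step 1: Identify the formula: BD = dry mass / volume
Step 2: Substitute values: BD = 88.0 / 69.6
Step 3: BD = 1.26 g/cm^3

1.26


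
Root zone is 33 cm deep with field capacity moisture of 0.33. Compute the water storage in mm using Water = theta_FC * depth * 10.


Step 1: Water (mm) = theta_FC * depth (cm) * 10
Step 2: Water = 0.33 * 33 * 10
Step 3: Water = 108.9 mm

108.9


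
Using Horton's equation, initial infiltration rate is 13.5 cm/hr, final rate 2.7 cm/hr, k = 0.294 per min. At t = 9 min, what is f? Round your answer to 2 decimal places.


Step 1: f = fc + (f0 - fc) * exp(-k * t)
Step 2: exp(-0.294 * 9) = 0.070934
Step 3: f = 2.7 + (13.5 - 2.7) * 0.070934
Step 4: f = 2.7 + 10.8 * 0.070934
Step 5: f = 3.47 cm/hr

3.47


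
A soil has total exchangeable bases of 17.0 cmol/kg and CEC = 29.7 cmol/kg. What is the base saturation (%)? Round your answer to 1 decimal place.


Step 1: BS = 100 * (sum of bases) / CEC
Step 2: BS = 100 * 17.0 / 29.7
Step 3: BS = 57.2%

57.2


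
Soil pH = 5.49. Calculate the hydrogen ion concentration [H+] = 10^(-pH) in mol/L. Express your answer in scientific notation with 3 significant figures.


Step 1: [H+] = 10^(-pH)
Step 2: [H+] = 10^(-5.49)
Step 3: [H+] = 3.24e-06 mol/L

3.24e-06


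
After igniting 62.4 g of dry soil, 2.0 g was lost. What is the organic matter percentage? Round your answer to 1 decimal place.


Step 1: OM% = 100 * LOI / sample mass
Step 2: OM = 100 * 2.0 / 62.4
Step 3: OM = 3.2%

3.2


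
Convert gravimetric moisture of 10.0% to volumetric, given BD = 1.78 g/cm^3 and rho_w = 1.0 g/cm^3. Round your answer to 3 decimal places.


Step 1: theta = (w / 100) * BD / rho_w
Step 2: theta = (10.0 / 100) * 1.78 / 1.0
Step 3: theta = 0.1 * 1.78
Step 4: theta = 0.178

0.178


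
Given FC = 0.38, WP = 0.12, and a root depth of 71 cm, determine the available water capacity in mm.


Step 1: Available water = (FC - WP) * depth * 10
Step 2: AW = (0.38 - 0.12) * 71 * 10
Step 3: AW = 0.26 * 71 * 10
Step 4: AW = 184.6 mm

184.6


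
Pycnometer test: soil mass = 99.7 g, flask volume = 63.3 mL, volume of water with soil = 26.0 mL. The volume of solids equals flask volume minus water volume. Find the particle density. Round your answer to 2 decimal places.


Step 1: Volume of solids = flask volume - water volume with soil
Step 2: V_solids = 63.3 - 26.0 = 37.3 mL
Step 3: Particle density = mass / V_solids = 99.7 / 37.3 = 2.67 g/cm^3

2.67


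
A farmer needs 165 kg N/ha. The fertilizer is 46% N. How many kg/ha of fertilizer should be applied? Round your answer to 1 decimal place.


Step 1: Fertilizer rate = target N / (N content / 100)
Step 2: Rate = 165 / (46 / 100)
Step 3: Rate = 165 / 0.46
Step 4: Rate = 358.7 kg/ha

358.7


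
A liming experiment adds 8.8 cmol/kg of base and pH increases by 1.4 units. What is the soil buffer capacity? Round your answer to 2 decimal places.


Step 1: BC = change in base / change in pH
Step 2: BC = 8.8 / 1.4
Step 3: BC = 6.29 cmol/(kg*pH unit)

6.29


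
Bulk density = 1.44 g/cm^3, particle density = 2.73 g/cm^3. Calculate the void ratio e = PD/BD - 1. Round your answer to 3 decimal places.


Step 1: e = PD / BD - 1
Step 2: e = 2.73 / 1.44 - 1
Step 3: e = 1.89583 - 1
Step 4: e = 0.896

0.896


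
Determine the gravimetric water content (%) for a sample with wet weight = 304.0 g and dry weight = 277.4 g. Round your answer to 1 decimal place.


Step 1: Water mass = wet - dry = 304.0 - 277.4 = 26.6 g
Step 2: w = 100 * water mass / dry mass
Step 3: w = 100 * 26.6 / 277.4 = 9.6%

9.6


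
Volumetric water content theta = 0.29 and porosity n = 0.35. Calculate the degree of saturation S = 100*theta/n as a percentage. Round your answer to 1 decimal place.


Step 1: S = 100 * theta_v / n
Step 2: S = 100 * 0.29 / 0.35
Step 3: S = 82.9%

82.9


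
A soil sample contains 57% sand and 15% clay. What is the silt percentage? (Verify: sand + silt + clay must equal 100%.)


Step 1: sand + silt + clay = 100%
Step 2: silt = 100 - sand - clay
Step 3: silt = 100 - 57 - 15
Step 4: silt = 28%

28


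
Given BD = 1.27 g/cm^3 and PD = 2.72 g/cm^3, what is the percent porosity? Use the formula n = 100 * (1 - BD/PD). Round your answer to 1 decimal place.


Step 1: Formula: n = 100 * (1 - BD / PD)
Step 2: n = 100 * (1 - 1.27 / 2.72)
Step 3: n = 100 * (1 - 0.46691)
Step 4: n = 53.3%

53.3


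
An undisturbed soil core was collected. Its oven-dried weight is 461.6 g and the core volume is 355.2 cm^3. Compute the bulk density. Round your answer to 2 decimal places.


Step 1: Identify the formula: BD = dry mass / volume
Step 2: Substitute values: BD = 461.6 / 355.2
Step 3: BD = 1.3 g/cm^3

1.3


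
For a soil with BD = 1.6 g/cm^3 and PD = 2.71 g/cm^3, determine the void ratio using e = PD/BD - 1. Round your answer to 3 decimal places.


Step 1: e = PD / BD - 1
Step 2: e = 2.71 / 1.6 - 1
Step 3: e = 1.69375 - 1
Step 4: e = 0.694

0.694


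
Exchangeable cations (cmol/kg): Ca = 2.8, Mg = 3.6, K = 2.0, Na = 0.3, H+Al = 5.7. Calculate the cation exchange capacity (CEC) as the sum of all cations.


Step 1: CEC = Ca + Mg + K + Na + (H+Al)
Step 2: CEC = 2.8 + 3.6 + 2.0 + 0.3 + 5.7
Step 3: CEC = 14.4 cmol/kg

14.4


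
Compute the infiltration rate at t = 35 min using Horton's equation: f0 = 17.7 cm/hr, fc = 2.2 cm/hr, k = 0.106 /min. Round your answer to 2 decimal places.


Step 1: f = fc + (f0 - fc) * exp(-k * t)
Step 2: exp(-0.106 * 35) = 0.024478
Step 3: f = 2.2 + (17.7 - 2.2) * 0.024478
Step 4: f = 2.2 + 15.5 * 0.024478
Step 5: f = 2.58 cm/hr

2.58


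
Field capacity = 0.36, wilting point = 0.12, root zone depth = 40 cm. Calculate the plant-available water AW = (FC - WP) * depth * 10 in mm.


Step 1: Available water = (FC - WP) * depth * 10
Step 2: AW = (0.36 - 0.12) * 40 * 10
Step 3: AW = 0.24 * 40 * 10
Step 4: AW = 96.0 mm

96.0


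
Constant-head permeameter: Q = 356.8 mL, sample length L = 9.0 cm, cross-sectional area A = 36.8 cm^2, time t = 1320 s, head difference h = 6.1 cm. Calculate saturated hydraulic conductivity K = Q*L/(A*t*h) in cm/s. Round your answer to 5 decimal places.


Step 1: K = Q * L / (A * t * h)
Step 2: Numerator = 356.8 * 9.0 = 3211.2
Step 3: Denominator = 36.8 * 1320 * 6.1 = 296313.6
Step 4: K = 3211.2 / 296313.6 = 0.01084 cm/s

0.01084


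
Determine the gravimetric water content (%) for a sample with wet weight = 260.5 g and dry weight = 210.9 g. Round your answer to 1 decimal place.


Step 1: Water mass = wet - dry = 260.5 - 210.9 = 49.6 g
Step 2: w = 100 * water mass / dry mass
Step 3: w = 100 * 49.6 / 210.9 = 23.5%

23.5


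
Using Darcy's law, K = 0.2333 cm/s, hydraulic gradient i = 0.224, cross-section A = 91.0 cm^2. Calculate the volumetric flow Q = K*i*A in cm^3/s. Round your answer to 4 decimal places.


Step 1: Apply Darcy's law: Q = K * i * A
Step 2: Q = 0.2333 * 0.224 * 91.0
Step 3: Q = 4.7556 cm^3/s

4.7556


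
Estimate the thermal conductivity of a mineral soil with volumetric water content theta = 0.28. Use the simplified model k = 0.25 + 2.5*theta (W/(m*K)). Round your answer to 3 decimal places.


Step 1: k = 0.25 + 2.5 * theta
Step 2: k = 0.25 + 2.5 * 0.28
Step 3: k = 0.25 + 0.7
Step 4: k = 0.95 W/(m*K)

0.95


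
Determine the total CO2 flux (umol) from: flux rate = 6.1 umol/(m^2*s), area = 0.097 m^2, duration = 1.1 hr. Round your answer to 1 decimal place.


Step 1: Convert time to seconds: 1.1 hr * 3600 = 3960.0 s
Step 2: Total = flux * area * time_s
Step 3: Total = 6.1 * 0.097 * 3960.0
Step 4: Total = 2343.1 umol

2343.1


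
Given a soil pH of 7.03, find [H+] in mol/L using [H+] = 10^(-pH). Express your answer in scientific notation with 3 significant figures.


Step 1: [H+] = 10^(-pH)
Step 2: [H+] = 10^(-7.03)
Step 3: [H+] = 9.33e-08 mol/L

9.33e-08


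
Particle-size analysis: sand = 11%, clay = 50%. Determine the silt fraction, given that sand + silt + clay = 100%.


Step 1: sand + silt + clay = 100%
Step 2: silt = 100 - sand - clay
Step 3: silt = 100 - 11 - 50
Step 4: silt = 39%

39


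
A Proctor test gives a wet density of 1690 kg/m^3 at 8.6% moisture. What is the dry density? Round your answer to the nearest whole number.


Step 1: Dry density = wet density / (1 + w/100)
Step 2: Dry density = 1690 / (1 + 8.6/100)
Step 3: Dry density = 1690 / 1.086
Step 4: Dry density = 1556 kg/m^3

1556


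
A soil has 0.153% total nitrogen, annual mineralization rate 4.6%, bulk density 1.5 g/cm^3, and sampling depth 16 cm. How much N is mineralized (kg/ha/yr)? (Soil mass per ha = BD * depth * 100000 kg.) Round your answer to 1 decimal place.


Step 1: Soil mass per ha = BD * depth * 100000 = 1.5 * 16 * 100000 = 2400000 kg
Step 2: Total N pool = soil mass * N%/100 = 2400000 * 0.153/100 = 3672.0 kg/ha
Step 3: N mineralized = N pool * rate%/100 = 3672.0 * 4.6/100 = 168.9 kg/ha/yr

168.9


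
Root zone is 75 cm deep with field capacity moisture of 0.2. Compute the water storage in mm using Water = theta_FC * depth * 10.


Step 1: Water (mm) = theta_FC * depth (cm) * 10
Step 2: Water = 0.2 * 75 * 10
Step 3: Water = 150.0 mm

150.0


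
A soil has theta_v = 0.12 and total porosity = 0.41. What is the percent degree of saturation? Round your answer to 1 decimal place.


Step 1: S = 100 * theta_v / n
Step 2: S = 100 * 0.12 / 0.41
Step 3: S = 29.3%

29.3


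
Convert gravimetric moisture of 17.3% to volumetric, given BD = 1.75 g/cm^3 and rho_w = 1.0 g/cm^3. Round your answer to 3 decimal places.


Step 1: theta = (w / 100) * BD / rho_w
Step 2: theta = (17.3 / 100) * 1.75 / 1.0
Step 3: theta = 0.173 * 1.75
Step 4: theta = 0.303

0.303


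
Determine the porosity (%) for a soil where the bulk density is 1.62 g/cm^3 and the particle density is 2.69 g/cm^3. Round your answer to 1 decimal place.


Step 1: Formula: n = 100 * (1 - BD / PD)
Step 2: n = 100 * (1 - 1.62 / 2.69)
Step 3: n = 100 * (1 - 0.60223)
Step 4: n = 39.8%

39.8


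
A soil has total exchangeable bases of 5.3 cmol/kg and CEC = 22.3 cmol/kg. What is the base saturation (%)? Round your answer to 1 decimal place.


Step 1: BS = 100 * (sum of bases) / CEC
Step 2: BS = 100 * 5.3 / 22.3
Step 3: BS = 23.8%

23.8


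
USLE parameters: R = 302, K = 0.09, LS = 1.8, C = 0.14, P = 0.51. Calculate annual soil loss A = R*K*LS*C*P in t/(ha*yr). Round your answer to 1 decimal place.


Step 1: A = R * K * LS * C * P
Step 2: R * K = 302 * 0.09 = 27.18
Step 3: (R*K) * LS = 27.18 * 1.8 = 48.924
Step 4: * C * P = 48.924 * 0.14 * 0.51 = 3.5
Step 5: A = 3.5 t/(ha*yr)

3.5


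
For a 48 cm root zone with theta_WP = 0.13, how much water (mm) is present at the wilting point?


Step 1: Water (mm) = theta_WP * depth * 10
Step 2: Water = 0.13 * 48 * 10
Step 3: Water = 62.4 mm

62.4


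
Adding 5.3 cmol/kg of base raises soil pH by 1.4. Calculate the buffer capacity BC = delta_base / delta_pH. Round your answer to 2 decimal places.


Step 1: BC = change in base / change in pH
Step 2: BC = 5.3 / 1.4
Step 3: BC = 3.79 cmol/(kg*pH unit)

3.79


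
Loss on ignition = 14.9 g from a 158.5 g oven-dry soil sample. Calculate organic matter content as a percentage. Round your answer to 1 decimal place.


Step 1: OM% = 100 * LOI / sample mass
Step 2: OM = 100 * 14.9 / 158.5
Step 3: OM = 9.4%

9.4


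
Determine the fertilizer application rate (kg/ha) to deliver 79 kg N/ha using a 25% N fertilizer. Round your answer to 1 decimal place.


Step 1: Fertilizer rate = target N / (N content / 100)
Step 2: Rate = 79 / (25 / 100)
Step 3: Rate = 79 / 0.25
Step 4: Rate = 316.0 kg/ha

316.0


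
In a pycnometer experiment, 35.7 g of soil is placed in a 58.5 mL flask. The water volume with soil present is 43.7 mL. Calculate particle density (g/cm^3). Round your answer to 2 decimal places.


Step 1: Volume of solids = flask volume - water volume with soil
Step 2: V_solids = 58.5 - 43.7 = 14.8 mL
Step 3: Particle density = mass / V_solids = 35.7 / 14.8 = 2.41 g/cm^3

2.41


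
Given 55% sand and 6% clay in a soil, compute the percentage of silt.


Step 1: sand + silt + clay = 100%
Step 2: silt = 100 - sand - clay
Step 3: silt = 100 - 55 - 6
Step 4: silt = 39%

39


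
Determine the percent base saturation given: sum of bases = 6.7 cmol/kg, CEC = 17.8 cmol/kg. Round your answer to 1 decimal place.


Step 1: BS = 100 * (sum of bases) / CEC
Step 2: BS = 100 * 6.7 / 17.8
Step 3: BS = 37.6%

37.6


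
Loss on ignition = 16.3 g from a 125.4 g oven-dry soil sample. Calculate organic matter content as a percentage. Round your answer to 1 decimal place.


Step 1: OM% = 100 * LOI / sample mass
Step 2: OM = 100 * 16.3 / 125.4
Step 3: OM = 13.0%

13.0


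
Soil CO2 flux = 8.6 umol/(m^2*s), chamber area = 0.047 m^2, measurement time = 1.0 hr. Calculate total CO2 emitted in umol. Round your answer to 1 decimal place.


Step 1: Convert time to seconds: 1.0 hr * 3600 = 3600.0 s
Step 2: Total = flux * area * time_s
Step 3: Total = 8.6 * 0.047 * 3600.0
Step 4: Total = 1455.1 umol

1455.1


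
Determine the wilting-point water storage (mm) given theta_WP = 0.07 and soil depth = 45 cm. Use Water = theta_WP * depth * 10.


Step 1: Water (mm) = theta_WP * depth * 10
Step 2: Water = 0.07 * 45 * 10
Step 3: Water = 31.5 mm

31.5


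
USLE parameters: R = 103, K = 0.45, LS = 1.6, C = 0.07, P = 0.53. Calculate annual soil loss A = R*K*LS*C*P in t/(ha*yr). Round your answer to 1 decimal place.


Step 1: A = R * K * LS * C * P
Step 2: R * K = 103 * 0.45 = 46.35
Step 3: (R*K) * LS = 46.35 * 1.6 = 74.16
Step 4: * C * P = 74.16 * 0.07 * 0.53 = 2.8
Step 5: A = 2.8 t/(ha*yr)

2.8


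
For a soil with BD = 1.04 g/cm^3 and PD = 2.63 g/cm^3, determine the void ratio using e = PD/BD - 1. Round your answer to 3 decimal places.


Step 1: e = PD / BD - 1
Step 2: e = 2.63 / 1.04 - 1
Step 3: e = 2.52885 - 1
Step 4: e = 1.529

1.529


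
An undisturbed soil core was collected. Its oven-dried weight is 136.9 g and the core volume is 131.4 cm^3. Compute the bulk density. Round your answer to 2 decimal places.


Step 1: Identify the formula: BD = dry mass / volume
Step 2: Substitute values: BD = 136.9 / 131.4
Step 3: BD = 1.04 g/cm^3

1.04


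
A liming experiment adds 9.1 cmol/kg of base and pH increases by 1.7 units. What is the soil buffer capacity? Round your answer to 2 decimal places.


Step 1: BC = change in base / change in pH
Step 2: BC = 9.1 / 1.7
Step 3: BC = 5.35 cmol/(kg*pH unit)

5.35


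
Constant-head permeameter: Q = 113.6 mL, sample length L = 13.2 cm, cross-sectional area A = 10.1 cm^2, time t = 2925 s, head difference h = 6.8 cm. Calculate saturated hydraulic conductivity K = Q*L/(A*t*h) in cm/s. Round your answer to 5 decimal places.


Step 1: K = Q * L / (A * t * h)
Step 2: Numerator = 113.6 * 13.2 = 1499.52
Step 3: Denominator = 10.1 * 2925 * 6.8 = 200889.0
Step 4: K = 1499.52 / 200889.0 = 0.00746 cm/s

0.00746


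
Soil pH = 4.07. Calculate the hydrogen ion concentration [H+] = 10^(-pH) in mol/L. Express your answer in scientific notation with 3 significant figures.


Step 1: [H+] = 10^(-pH)
Step 2: [H+] = 10^(-4.07)
Step 3: [H+] = 8.51e-05 mol/L

8.51e-05


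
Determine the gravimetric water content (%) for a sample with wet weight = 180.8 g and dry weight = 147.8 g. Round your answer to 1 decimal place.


Step 1: Water mass = wet - dry = 180.8 - 147.8 = 33.0 g
Step 2: w = 100 * water mass / dry mass
Step 3: w = 100 * 33.0 / 147.8 = 22.3%

22.3


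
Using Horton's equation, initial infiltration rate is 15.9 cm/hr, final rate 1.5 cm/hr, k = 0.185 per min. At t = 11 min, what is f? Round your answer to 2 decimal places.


Step 1: f = fc + (f0 - fc) * exp(-k * t)
Step 2: exp(-0.185 * 11) = 0.13068
Step 3: f = 1.5 + (15.9 - 1.5) * 0.13068
Step 4: f = 1.5 + 14.4 * 0.13068
Step 5: f = 3.38 cm/hr

3.38


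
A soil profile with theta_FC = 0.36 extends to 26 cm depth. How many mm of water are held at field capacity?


Step 1: Water (mm) = theta_FC * depth (cm) * 10
Step 2: Water = 0.36 * 26 * 10
Step 3: Water = 93.6 mm

93.6


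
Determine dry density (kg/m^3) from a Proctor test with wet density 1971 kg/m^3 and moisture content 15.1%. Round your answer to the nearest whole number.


Step 1: Dry density = wet density / (1 + w/100)
Step 2: Dry density = 1971 / (1 + 15.1/100)
Step 3: Dry density = 1971 / 1.151
Step 4: Dry density = 1712 kg/m^3

1712


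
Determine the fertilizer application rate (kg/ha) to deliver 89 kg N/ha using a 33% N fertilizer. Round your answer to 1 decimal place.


Step 1: Fertilizer rate = target N / (N content / 100)
Step 2: Rate = 89 / (33 / 100)
Step 3: Rate = 89 / 0.33
Step 4: Rate = 269.7 kg/ha

269.7


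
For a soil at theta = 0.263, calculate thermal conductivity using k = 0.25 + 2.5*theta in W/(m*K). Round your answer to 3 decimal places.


Step 1: k = 0.25 + 2.5 * theta
Step 2: k = 0.25 + 2.5 * 0.263
Step 3: k = 0.25 + 0.658
Step 4: k = 0.908 W/(m*K)

0.908


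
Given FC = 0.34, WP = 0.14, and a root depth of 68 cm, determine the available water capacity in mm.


Step 1: Available water = (FC - WP) * depth * 10
Step 2: AW = (0.34 - 0.14) * 68 * 10
Step 3: AW = 0.2 * 68 * 10
Step 4: AW = 136.0 mm

136.0


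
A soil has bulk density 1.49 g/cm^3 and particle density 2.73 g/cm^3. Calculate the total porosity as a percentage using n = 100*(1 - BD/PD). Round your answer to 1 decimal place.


Step 1: Formula: n = 100 * (1 - BD / PD)
Step 2: n = 100 * (1 - 1.49 / 2.73)
Step 3: n = 100 * (1 - 0.54579)
Step 4: n = 45.4%

45.4


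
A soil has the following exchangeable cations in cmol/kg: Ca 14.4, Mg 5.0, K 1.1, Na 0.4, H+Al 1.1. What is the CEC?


Step 1: CEC = Ca + Mg + K + Na + (H+Al)
Step 2: CEC = 14.4 + 5.0 + 1.1 + 0.4 + 1.1
Step 3: CEC = 22.0 cmol/kg

22.0


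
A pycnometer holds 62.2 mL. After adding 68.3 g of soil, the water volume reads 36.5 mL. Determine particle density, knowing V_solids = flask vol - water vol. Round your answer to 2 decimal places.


Step 1: Volume of solids = flask volume - water volume with soil
Step 2: V_solids = 62.2 - 36.5 = 25.7 mL
Step 3: Particle density = mass / V_solids = 68.3 / 25.7 = 2.66 g/cm^3

2.66


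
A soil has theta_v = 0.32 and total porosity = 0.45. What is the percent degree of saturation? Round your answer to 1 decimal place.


Step 1: S = 100 * theta_v / n
Step 2: S = 100 * 0.32 / 0.45
Step 3: S = 71.1%

71.1


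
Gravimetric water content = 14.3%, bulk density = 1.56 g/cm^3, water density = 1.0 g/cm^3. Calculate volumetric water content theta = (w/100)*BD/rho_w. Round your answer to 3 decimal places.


Step 1: theta = (w / 100) * BD / rho_w
Step 2: theta = (14.3 / 100) * 1.56 / 1.0
Step 3: theta = 0.143 * 1.56
Step 4: theta = 0.223

0.223


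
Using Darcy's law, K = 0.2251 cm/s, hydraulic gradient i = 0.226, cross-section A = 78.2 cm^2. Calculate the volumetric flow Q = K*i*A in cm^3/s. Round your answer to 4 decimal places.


Step 1: Apply Darcy's law: Q = K * i * A
Step 2: Q = 0.2251 * 0.226 * 78.2
Step 3: Q = 3.9782 cm^3/s

3.9782


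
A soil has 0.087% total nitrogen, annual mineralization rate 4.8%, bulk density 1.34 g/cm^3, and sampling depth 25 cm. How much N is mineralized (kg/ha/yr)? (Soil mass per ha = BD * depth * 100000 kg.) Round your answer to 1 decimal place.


Step 1: Soil mass per ha = BD * depth * 100000 = 1.34 * 25 * 100000 = 3350000 kg
Step 2: Total N pool = soil mass * N%/100 = 3350000 * 0.087/100 = 2914.5 kg/ha
Step 3: N mineralized = N pool * rate%/100 = 2914.5 * 4.8/100 = 139.9 kg/ha/yr

139.9


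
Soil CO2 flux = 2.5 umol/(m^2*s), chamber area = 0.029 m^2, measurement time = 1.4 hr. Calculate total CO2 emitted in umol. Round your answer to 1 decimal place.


Step 1: Convert time to seconds: 1.4 hr * 3600 = 5040.0 s
Step 2: Total = flux * area * time_s
Step 3: Total = 2.5 * 0.029 * 5040.0
Step 4: Total = 365.4 umol

365.4


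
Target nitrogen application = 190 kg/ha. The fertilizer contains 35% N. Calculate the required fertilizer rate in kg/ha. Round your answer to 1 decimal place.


Step 1: Fertilizer rate = target N / (N content / 100)
Step 2: Rate = 190 / (35 / 100)
Step 3: Rate = 190 / 0.35
Step 4: Rate = 542.9 kg/ha

542.9


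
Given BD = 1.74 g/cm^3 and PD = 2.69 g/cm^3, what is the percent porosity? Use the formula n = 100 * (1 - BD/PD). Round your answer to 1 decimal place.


Step 1: Formula: n = 100 * (1 - BD / PD)
Step 2: n = 100 * (1 - 1.74 / 2.69)
Step 3: n = 100 * (1 - 0.64684)
Step 4: n = 35.3%

35.3


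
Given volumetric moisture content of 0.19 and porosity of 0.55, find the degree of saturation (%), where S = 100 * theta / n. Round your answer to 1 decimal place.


Step 1: S = 100 * theta_v / n
Step 2: S = 100 * 0.19 / 0.55
Step 3: S = 34.5%

34.5


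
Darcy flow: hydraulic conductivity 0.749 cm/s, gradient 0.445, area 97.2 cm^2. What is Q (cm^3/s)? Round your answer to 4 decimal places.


Step 1: Apply Darcy's law: Q = K * i * A
Step 2: Q = 0.749 * 0.445 * 97.2
Step 3: Q = 32.3972 cm^3/s

32.3972


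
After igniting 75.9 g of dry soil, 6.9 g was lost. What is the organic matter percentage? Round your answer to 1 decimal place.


Step 1: OM% = 100 * LOI / sample mass
Step 2: OM = 100 * 6.9 / 75.9
Step 3: OM = 9.1%

9.1


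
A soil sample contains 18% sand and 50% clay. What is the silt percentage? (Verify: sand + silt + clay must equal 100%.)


Step 1: sand + silt + clay = 100%
Step 2: silt = 100 - sand - clay
Step 3: silt = 100 - 18 - 50
Step 4: silt = 32%

32


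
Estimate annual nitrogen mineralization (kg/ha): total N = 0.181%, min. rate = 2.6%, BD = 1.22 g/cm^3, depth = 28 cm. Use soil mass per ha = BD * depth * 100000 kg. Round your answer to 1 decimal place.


Step 1: Soil mass per ha = BD * depth * 100000 = 1.22 * 28 * 100000 = 3416000 kg
Step 2: Total N pool = soil mass * N%/100 = 3416000 * 0.181/100 = 6182.96 kg/ha
Step 3: N mineralized = N pool * rate%/100 = 6182.96 * 2.6/100 = 160.8 kg/ha/yr

160.8


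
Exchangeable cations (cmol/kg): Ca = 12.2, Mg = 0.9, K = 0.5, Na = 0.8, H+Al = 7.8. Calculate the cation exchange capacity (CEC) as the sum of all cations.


Step 1: CEC = Ca + Mg + K + Na + (H+Al)
Step 2: CEC = 12.2 + 0.9 + 0.5 + 0.8 + 7.8
Step 3: CEC = 22.2 cmol/kg

22.2


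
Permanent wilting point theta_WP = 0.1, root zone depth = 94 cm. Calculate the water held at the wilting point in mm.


Step 1: Water (mm) = theta_WP * depth * 10
Step 2: Water = 0.1 * 94 * 10
Step 3: Water = 94.0 mm

94.0


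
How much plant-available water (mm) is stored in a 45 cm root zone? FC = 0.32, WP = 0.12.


Step 1: Available water = (FC - WP) * depth * 10
Step 2: AW = (0.32 - 0.12) * 45 * 10
Step 3: AW = 0.2 * 45 * 10
Step 4: AW = 90.0 mm

90.0


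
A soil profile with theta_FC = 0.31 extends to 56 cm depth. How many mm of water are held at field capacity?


Step 1: Water (mm) = theta_FC * depth (cm) * 10
Step 2: Water = 0.31 * 56 * 10
Step 3: Water = 173.6 mm

173.6


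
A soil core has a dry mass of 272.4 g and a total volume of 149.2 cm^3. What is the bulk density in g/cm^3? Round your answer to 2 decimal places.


Step 1: Identify the formula: BD = dry mass / volume
Step 2: Substitute values: BD = 272.4 / 149.2
Step 3: BD = 1.83 g/cm^3

1.83


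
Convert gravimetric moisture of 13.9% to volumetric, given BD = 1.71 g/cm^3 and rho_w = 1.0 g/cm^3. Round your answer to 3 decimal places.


Step 1: theta = (w / 100) * BD / rho_w
Step 2: theta = (13.9 / 100) * 1.71 / 1.0
Step 3: theta = 0.139 * 1.71
Step 4: theta = 0.238

0.238


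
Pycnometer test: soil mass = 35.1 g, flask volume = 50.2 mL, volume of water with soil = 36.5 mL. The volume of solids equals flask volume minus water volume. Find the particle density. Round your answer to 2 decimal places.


Step 1: Volume of solids = flask volume - water volume with soil
Step 2: V_solids = 50.2 - 36.5 = 13.7 mL
Step 3: Particle density = mass / V_solids = 35.1 / 13.7 = 2.56 g/cm^3

2.56


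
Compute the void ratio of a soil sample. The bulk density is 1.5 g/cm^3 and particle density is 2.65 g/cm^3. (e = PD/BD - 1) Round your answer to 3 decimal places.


Step 1: e = PD / BD - 1
Step 2: e = 2.65 / 1.5 - 1
Step 3: e = 1.76667 - 1
Step 4: e = 0.767

0.767


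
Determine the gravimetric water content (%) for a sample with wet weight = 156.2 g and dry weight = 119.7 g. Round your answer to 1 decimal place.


Step 1: Water mass = wet - dry = 156.2 - 119.7 = 36.5 g
Step 2: w = 100 * water mass / dry mass
Step 3: w = 100 * 36.5 / 119.7 = 30.5%

30.5


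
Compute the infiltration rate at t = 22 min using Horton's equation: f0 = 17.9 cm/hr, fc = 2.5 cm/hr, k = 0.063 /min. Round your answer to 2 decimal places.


Step 1: f = fc + (f0 - fc) * exp(-k * t)
Step 2: exp(-0.063 * 22) = 0.250074
Step 3: f = 2.5 + (17.9 - 2.5) * 0.250074
Step 4: f = 2.5 + 15.4 * 0.250074
Step 5: f = 6.35 cm/hr

6.35


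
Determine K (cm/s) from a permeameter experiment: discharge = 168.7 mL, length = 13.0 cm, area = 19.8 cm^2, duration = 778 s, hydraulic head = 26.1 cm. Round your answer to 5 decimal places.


Step 1: K = Q * L / (A * t * h)
Step 2: Numerator = 168.7 * 13.0 = 2193.1
Step 3: Denominator = 19.8 * 778 * 26.1 = 402054.84
Step 4: K = 2193.1 / 402054.84 = 0.00545 cm/s

0.00545


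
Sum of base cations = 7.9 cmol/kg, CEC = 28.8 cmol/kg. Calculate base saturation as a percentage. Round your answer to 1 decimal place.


Step 1: BS = 100 * (sum of bases) / CEC
Step 2: BS = 100 * 7.9 / 28.8
Step 3: BS = 27.4%

27.4


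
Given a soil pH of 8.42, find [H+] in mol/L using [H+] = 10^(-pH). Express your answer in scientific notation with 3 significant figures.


Step 1: [H+] = 10^(-pH)
Step 2: [H+] = 10^(-8.42)
Step 3: [H+] = 3.80e-09 mol/L

3.80e-09


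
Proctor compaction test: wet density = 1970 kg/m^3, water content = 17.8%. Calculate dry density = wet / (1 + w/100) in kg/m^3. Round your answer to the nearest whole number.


Step 1: Dry density = wet density / (1 + w/100)
Step 2: Dry density = 1970 / (1 + 17.8/100)
Step 3: Dry density = 1970 / 1.178
Step 4: Dry density = 1672 kg/m^3

1672


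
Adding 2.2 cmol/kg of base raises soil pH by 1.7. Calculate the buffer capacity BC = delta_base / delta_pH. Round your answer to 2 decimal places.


Step 1: BC = change in base / change in pH
Step 2: BC = 2.2 / 1.7
Step 3: BC = 1.29 cmol/(kg*pH unit)

1.29


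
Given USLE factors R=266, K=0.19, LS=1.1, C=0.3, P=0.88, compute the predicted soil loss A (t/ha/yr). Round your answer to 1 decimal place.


Step 1: A = R * K * LS * C * P
Step 2: R * K = 266 * 0.19 = 50.54
Step 3: (R*K) * LS = 50.54 * 1.1 = 55.594
Step 4: * C * P = 55.594 * 0.3 * 0.88 = 14.7
Step 5: A = 14.7 t/(ha*yr)

14.7


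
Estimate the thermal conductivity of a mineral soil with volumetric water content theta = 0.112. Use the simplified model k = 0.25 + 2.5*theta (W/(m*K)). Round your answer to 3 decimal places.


Step 1: k = 0.25 + 2.5 * theta
Step 2: k = 0.25 + 2.5 * 0.112
Step 3: k = 0.25 + 0.28
Step 4: k = 0.53 W/(m*K)

0.53


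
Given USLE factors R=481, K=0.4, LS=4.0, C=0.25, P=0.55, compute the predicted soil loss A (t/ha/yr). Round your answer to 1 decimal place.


Step 1: A = R * K * LS * C * P
Step 2: R * K = 481 * 0.4 = 192.4
Step 3: (R*K) * LS = 192.4 * 4.0 = 769.6
Step 4: * C * P = 769.6 * 0.25 * 0.55 = 105.8
Step 5: A = 105.8 t/(ha*yr)

105.8


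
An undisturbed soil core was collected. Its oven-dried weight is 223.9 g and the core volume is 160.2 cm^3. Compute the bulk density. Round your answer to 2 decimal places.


Step 1: Identify the formula: BD = dry mass / volume
Step 2: Substitute values: BD = 223.9 / 160.2
Step 3: BD = 1.4 g/cm^3

1.4


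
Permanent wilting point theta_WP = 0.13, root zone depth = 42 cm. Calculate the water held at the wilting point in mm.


Step 1: Water (mm) = theta_WP * depth * 10
Step 2: Water = 0.13 * 42 * 10
Step 3: Water = 54.6 mm

54.6


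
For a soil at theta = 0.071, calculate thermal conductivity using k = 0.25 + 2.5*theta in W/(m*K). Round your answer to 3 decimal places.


Step 1: k = 0.25 + 2.5 * theta
Step 2: k = 0.25 + 2.5 * 0.071
Step 3: k = 0.25 + 0.178
Step 4: k = 0.428 W/(m*K)

0.428


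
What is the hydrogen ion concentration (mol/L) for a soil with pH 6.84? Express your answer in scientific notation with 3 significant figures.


Step 1: [H+] = 10^(-pH)
Step 2: [H+] = 10^(-6.84)
Step 3: [H+] = 1.45e-07 mol/L

1.45e-07


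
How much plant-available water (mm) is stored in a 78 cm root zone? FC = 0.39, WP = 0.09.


Step 1: Available water = (FC - WP) * depth * 10
Step 2: AW = (0.39 - 0.09) * 78 * 10
Step 3: AW = 0.3 * 78 * 10
Step 4: AW = 234.0 mm

234.0


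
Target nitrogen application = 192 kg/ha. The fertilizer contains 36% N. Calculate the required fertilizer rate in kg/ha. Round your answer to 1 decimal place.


Step 1: Fertilizer rate = target N / (N content / 100)
Step 2: Rate = 192 / (36 / 100)
Step 3: Rate = 192 / 0.36
Step 4: Rate = 533.3 kg/ha

533.3


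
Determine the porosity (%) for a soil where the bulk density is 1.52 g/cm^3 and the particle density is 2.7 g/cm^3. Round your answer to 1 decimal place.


Step 1: Formula: n = 100 * (1 - BD / PD)
Step 2: n = 100 * (1 - 1.52 / 2.7)
Step 3: n = 100 * (1 - 0.56296)
Step 4: n = 43.7%

43.7


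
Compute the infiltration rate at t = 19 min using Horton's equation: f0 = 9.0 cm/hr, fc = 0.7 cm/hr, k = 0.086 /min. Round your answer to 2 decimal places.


Step 1: f = fc + (f0 - fc) * exp(-k * t)
Step 2: exp(-0.086 * 19) = 0.195147
Step 3: f = 0.7 + (9.0 - 0.7) * 0.195147
Step 4: f = 0.7 + 8.3 * 0.195147
Step 5: f = 2.32 cm/hr

2.32


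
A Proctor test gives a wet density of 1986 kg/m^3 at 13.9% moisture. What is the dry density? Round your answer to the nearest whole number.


Step 1: Dry density = wet density / (1 + w/100)
Step 2: Dry density = 1986 / (1 + 13.9/100)
Step 3: Dry density = 1986 / 1.139
Step 4: Dry density = 1744 kg/m^3

1744


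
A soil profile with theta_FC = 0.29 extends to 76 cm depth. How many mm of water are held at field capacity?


Step 1: Water (mm) = theta_FC * depth (cm) * 10
Step 2: Water = 0.29 * 76 * 10
Step 3: Water = 220.4 mm

220.4


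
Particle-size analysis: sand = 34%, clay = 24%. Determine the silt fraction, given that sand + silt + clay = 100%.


Step 1: sand + silt + clay = 100%
Step 2: silt = 100 - sand - clay
Step 3: silt = 100 - 34 - 24
Step 4: silt = 42%

42


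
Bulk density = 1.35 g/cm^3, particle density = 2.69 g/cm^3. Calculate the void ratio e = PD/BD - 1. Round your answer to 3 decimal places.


Step 1: e = PD / BD - 1
Step 2: e = 2.69 / 1.35 - 1
Step 3: e = 1.99259 - 1
Step 4: e = 0.993

0.993


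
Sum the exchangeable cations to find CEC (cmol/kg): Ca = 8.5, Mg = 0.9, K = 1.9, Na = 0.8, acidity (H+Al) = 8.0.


Step 1: CEC = Ca + Mg + K + Na + (H+Al)
Step 2: CEC = 8.5 + 0.9 + 1.9 + 0.8 + 8.0
Step 3: CEC = 20.1 cmol/kg

20.1


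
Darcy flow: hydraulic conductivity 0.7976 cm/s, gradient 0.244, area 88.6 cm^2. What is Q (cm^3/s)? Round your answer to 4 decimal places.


Step 1: Apply Darcy's law: Q = K * i * A
Step 2: Q = 0.7976 * 0.244 * 88.6
Step 3: Q = 17.2428 cm^3/s

17.2428


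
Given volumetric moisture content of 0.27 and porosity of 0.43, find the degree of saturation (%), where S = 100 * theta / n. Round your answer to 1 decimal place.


Step 1: S = 100 * theta_v / n
Step 2: S = 100 * 0.27 / 0.43
Step 3: S = 62.8%

62.8
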